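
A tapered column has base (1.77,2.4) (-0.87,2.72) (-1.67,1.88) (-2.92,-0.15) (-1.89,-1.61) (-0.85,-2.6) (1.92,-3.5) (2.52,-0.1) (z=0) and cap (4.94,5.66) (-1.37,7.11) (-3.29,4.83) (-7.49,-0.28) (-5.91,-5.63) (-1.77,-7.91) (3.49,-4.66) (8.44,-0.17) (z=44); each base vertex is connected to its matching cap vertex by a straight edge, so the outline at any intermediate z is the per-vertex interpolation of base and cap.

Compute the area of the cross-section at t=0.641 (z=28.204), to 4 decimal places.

Area at t=0.641: 91.3823

Cross-section at t=0.641: each vertex is (1-t)·p0[i] + t·p1[i].
  v1: (1-0.641)·(1.77,2.4) + 0.641·(4.94,5.66) = (3.8020,4.4897)
  v2: (1-0.641)·(-0.87,2.72) + 0.641·(-1.37,7.11) = (-1.1905,5.5340)
  v3: (1-0.641)·(-1.67,1.88) + 0.641·(-3.29,4.83) = (-2.7084,3.7710)
  v4: (1-0.641)·(-2.92,-0.15) + 0.641·(-7.49,-0.28) = (-5.8494,-0.2333)
  v5: (1-0.641)·(-1.89,-1.61) + 0.641·(-5.91,-5.63) = (-4.4668,-4.1868)
  v6: (1-0.641)·(-0.85,-2.6) + 0.641·(-1.77,-7.91) = (-1.4397,-6.0037)
  v7: (1-0.641)·(1.92,-3.5) + 0.641·(3.49,-4.66) = (2.9264,-4.2436)
  v8: (1-0.641)·(2.52,-0.1) + 0.641·(8.44,-0.17) = (6.3147,-0.1449)
Shoelace sum Σ(x_i·y_{i+1} − x_{i+1}·y_i):
  i=1: 3.8020·5.5340 − -1.1905·4.4897 = +26.3850 (running +26.3850)
  i=2: -1.1905·3.7710 − -2.7084·5.5340 = +10.4991 (running +36.8841)
  i=3: -2.7084·-0.2333 − -5.8494·3.7710 = +22.6896 (running +59.5737)
  i=4: -5.8494·-4.1868 − -4.4668·-0.2333 = +23.4480 (running +83.0217)
  i=5: -4.4668·-6.0037 − -1.4397·-4.1868 = +20.7896 (running +103.8114)
  i=6: -1.4397·-4.2436 − 2.9264·-6.0037 = +23.6786 (running +127.4900)
  i=7: 2.9264·-0.1449 − 6.3147·-4.2436 = +26.3729 (running +153.8629)
  i=8: 6.3147·4.4897 − 3.8020·-0.1449 = +28.9017 (running +182.7647)
Area = |Σ|/2 = |182.7647|/2 = 91.3823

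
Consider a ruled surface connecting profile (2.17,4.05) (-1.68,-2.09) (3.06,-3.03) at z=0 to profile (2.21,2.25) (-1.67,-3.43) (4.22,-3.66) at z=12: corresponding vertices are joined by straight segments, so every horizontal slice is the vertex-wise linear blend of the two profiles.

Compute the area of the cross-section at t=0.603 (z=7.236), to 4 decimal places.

Cross-section at t=0.603: each vertex is (1-t)·p0[i] + t·p1[i].
  v1: (1-0.603)·(2.17,4.05) + 0.603·(2.21,2.25) = (2.1941,2.9646)
  v2: (1-0.603)·(-1.68,-2.09) + 0.603·(-1.67,-3.43) = (-1.6740,-2.8980)
  v3: (1-0.603)·(3.06,-3.03) + 0.603·(4.22,-3.66) = (3.7595,-3.4099)
Shoelace sum Σ(x_i·y_{i+1} − x_{i+1}·y_i):
  i=1: 2.1941·-2.8980 − -1.6740·2.9646 = -1.3960 (running -1.3960)
  i=2: -1.6740·-3.4099 − 3.7595·-2.8980 = +16.6031 (running +15.2071)
  i=3: 3.7595·2.9646 − 2.1941·-3.4099 = +18.6271 (running +33.8342)
Area = |Σ|/2 = |33.8342|/2 = 16.9171

Area at t=0.603: 16.9171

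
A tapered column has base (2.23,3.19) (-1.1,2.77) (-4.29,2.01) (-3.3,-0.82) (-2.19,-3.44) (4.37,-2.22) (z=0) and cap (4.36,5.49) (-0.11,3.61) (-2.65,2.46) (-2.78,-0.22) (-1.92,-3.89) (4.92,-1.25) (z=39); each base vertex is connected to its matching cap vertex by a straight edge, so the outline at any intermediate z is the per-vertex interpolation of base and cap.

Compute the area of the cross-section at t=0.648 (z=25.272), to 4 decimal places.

Cross-section at t=0.648: each vertex is (1-t)·p0[i] + t·p1[i].
  v1: (1-0.648)·(2.23,3.19) + 0.648·(4.36,5.49) = (3.6102,4.6804)
  v2: (1-0.648)·(-1.1,2.77) + 0.648·(-0.11,3.61) = (-0.4585,3.3143)
  v3: (1-0.648)·(-4.29,2.01) + 0.648·(-2.65,2.46) = (-3.2273,2.3016)
  v4: (1-0.648)·(-3.3,-0.82) + 0.648·(-2.78,-0.22) = (-2.9630,-0.4312)
  v5: (1-0.648)·(-2.19,-3.44) + 0.648·(-1.92,-3.89) = (-2.0150,-3.7316)
  v6: (1-0.648)·(4.37,-2.22) + 0.648·(4.92,-1.25) = (4.7264,-1.5914)
Shoelace sum Σ(x_i·y_{i+1} − x_{i+1}·y_i):
  i=1: 3.6102·3.3143 − -0.4585·4.6804 = +14.1114 (running +14.1114)
  i=2: -0.4585·2.3016 − -3.2273·3.3143 = +9.6410 (running +23.7524)
  i=3: -3.2273·-0.4312 − -2.9630·2.3016 = +8.2113 (running +31.9637)
  i=4: -2.9630·-3.7316 − -2.0150·-0.4312 = +10.1880 (running +42.1517)
  i=5: -2.0150·-1.5914 − 4.7264·-3.7316 = +20.8438 (running +62.9955)
  i=6: 4.7264·4.6804 − 3.6102·-1.5914 = +27.8669 (running +90.8625)
Area = |Σ|/2 = |90.8625|/2 = 45.4312

Area at t=0.648: 45.4312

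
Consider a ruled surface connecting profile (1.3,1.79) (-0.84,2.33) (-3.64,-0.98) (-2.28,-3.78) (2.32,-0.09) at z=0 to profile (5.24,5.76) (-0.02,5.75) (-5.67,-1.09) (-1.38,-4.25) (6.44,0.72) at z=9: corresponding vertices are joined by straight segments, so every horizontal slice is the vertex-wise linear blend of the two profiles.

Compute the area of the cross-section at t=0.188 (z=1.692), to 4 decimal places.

Cross-section at t=0.188: each vertex is (1-t)·p0[i] + t·p1[i].
  v1: (1-0.188)·(1.3,1.79) + 0.188·(5.24,5.76) = (2.0407,2.5364)
  v2: (1-0.188)·(-0.84,2.33) + 0.188·(-0.02,5.75) = (-0.6858,2.9730)
  v3: (1-0.188)·(-3.64,-0.98) + 0.188·(-5.67,-1.09) = (-4.0216,-1.0007)
  v4: (1-0.188)·(-2.28,-3.78) + 0.188·(-1.38,-4.25) = (-2.1108,-3.8684)
  v5: (1-0.188)·(2.32,-0.09) + 0.188·(6.44,0.72) = (3.0946,0.0623)
Shoelace sum Σ(x_i·y_{i+1} − x_{i+1}·y_i):
  i=1: 2.0407·2.9730 − -0.6858·2.5364 = +7.8065 (running +7.8065)
  i=2: -0.6858·-1.0007 − -4.0216·2.9730 = +12.6425 (running +20.4490)
  i=3: -4.0216·-3.8684 − -2.1108·-1.0007 = +13.4449 (running +33.8939)
  i=4: -2.1108·0.0623 − 3.0946·-3.8684 = +11.8394 (running +45.7333)
  i=5: 3.0946·2.5364 − 2.0407·0.0623 = +7.7218 (running +53.4551)
Area = |Σ|/2 = |53.4551|/2 = 26.7276

Area at t=0.188: 26.7276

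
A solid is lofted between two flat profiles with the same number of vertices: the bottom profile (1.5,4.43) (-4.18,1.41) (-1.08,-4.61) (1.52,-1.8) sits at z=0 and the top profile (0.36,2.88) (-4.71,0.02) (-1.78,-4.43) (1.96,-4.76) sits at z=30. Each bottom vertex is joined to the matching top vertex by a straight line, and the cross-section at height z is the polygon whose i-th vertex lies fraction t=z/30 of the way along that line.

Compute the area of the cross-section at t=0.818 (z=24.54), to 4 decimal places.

Cross-section at t=0.818: each vertex is (1-t)·p0[i] + t·p1[i].
  v1: (1-0.818)·(1.5,4.43) + 0.818·(0.36,2.88) = (0.5675,3.1621)
  v2: (1-0.818)·(-4.18,1.41) + 0.818·(-4.71,0.02) = (-4.6135,0.2730)
  v3: (1-0.818)·(-1.08,-4.61) + 0.818·(-1.78,-4.43) = (-1.6526,-4.4628)
  v4: (1-0.818)·(1.52,-1.8) + 0.818·(1.96,-4.76) = (1.8799,-4.2213)
Shoelace sum Σ(x_i·y_{i+1} − x_{i+1}·y_i):
  i=1: 0.5675·0.2730 − -4.6135·3.1621 = +14.7434 (running +14.7434)
  i=2: -4.6135·-4.4628 − -1.6526·0.2730 = +21.0402 (running +35.7836)
  i=3: -1.6526·-4.2213 − 1.8799·-4.4628 = +15.3657 (running +51.1494)
  i=4: 1.8799·3.1621 − 0.5675·-4.2213 = +8.3400 (running +59.4893)
Area = |Σ|/2 = |59.4893|/2 = 29.7447

Area at t=0.818: 29.7447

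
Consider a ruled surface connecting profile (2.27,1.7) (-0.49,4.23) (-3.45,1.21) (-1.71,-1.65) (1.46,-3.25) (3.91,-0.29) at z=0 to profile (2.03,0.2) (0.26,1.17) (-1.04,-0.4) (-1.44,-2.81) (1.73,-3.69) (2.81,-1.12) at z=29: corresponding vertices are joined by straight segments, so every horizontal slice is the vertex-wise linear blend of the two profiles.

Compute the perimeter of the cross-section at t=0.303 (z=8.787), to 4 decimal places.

Cross-section at t=0.303: each vertex is (1-t)·p0[i] + t·p1[i].
  v1: (1-0.303)·(2.27,1.7) + 0.303·(2.03,0.2) = (2.1973,1.2455)
  v2: (1-0.303)·(-0.49,4.23) + 0.303·(0.26,1.17) = (-0.2627,3.3028)
  v3: (1-0.303)·(-3.45,1.21) + 0.303·(-1.04,-0.4) = (-2.7198,0.7222)
  v4: (1-0.303)·(-1.71,-1.65) + 0.303·(-1.44,-2.81) = (-1.6282,-2.0015)
  v5: (1-0.303)·(1.46,-3.25) + 0.303·(1.73,-3.69) = (1.5418,-3.3833)
  v6: (1-0.303)·(3.91,-0.29) + 0.303·(2.81,-1.12) = (3.5767,-0.5415)
Perimeter = Σ |v_{i+1} − v_i|:
  edge 1→2: √(-2.4600² + 2.0573²) = 3.2069 (running 3.2069)
  edge 2→3: √(-2.4570² + -2.5807²) = 3.5632 (running 6.7702)
  edge 3→4: √(1.0916² + -2.7237²) = 2.9342 (running 9.7044)
  edge 4→5: √(3.1700² + -1.3818²) = 3.4581 (running 13.1625)
  edge 5→6: √(2.0349² + 2.8418²) = 3.4953 (running 16.6577)
  edge 6→1: √(-1.3794² + 1.7870²) = 2.2575 (running 18.9152)
Perimeter = 18.9152

Perimeter at t=0.303: 18.9152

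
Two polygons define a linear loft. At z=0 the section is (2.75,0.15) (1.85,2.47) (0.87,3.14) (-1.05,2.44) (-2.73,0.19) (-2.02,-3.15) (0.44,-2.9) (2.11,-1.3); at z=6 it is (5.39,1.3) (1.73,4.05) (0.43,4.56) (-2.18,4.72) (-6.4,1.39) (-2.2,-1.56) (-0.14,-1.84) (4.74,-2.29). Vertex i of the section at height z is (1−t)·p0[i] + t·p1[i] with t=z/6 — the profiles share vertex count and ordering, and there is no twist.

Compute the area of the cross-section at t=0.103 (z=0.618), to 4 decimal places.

Cross-section at t=0.103: each vertex is (1-t)·p0[i] + t·p1[i].
  v1: (1-0.103)·(2.75,0.15) + 0.103·(5.39,1.3) = (3.0219,0.2684)
  v2: (1-0.103)·(1.85,2.47) + 0.103·(1.73,4.05) = (1.8376,2.6327)
  v3: (1-0.103)·(0.87,3.14) + 0.103·(0.43,4.56) = (0.8247,3.2863)
  v4: (1-0.103)·(-1.05,2.44) + 0.103·(-2.18,4.72) = (-1.1664,2.6748)
  v5: (1-0.103)·(-2.73,0.19) + 0.103·(-6.4,1.39) = (-3.1080,0.3136)
  v6: (1-0.103)·(-2.02,-3.15) + 0.103·(-2.2,-1.56) = (-2.0385,-2.9862)
  v7: (1-0.103)·(0.44,-2.9) + 0.103·(-0.14,-1.84) = (0.3803,-2.7908)
  v8: (1-0.103)·(2.11,-1.3) + 0.103·(4.74,-2.29) = (2.3809,-1.4020)
Shoelace sum Σ(x_i·y_{i+1} − x_{i+1}·y_i):
  i=1: 3.0219·2.6327 − 1.8376·0.2684 = +7.4626 (running +7.4626)
  i=2: 1.8376·3.2863 − 0.8247·2.6327 = +3.8678 (running +11.3304)
  i=3: 0.8247·2.6748 − -1.1664·3.2863 = +6.0389 (running +17.3694)
  i=4: -1.1664·0.3136 − -3.1080·2.6748 = +7.9476 (running +25.3170)
  i=5: -3.1080·-2.9862 − -2.0385·0.3136 = +9.9205 (running +35.2375)
  i=6: -2.0385·-2.7908 − 0.3803·-2.9862 = +6.8247 (running +42.0623)
  i=7: 0.3803·-1.4020 − 2.3809·-2.7908 = +6.1115 (running +48.1738)
  i=8: 2.3809·0.2684 − 3.0219·-1.4020 = +4.8758 (running +53.0496)
Area = |Σ|/2 = |53.0496|/2 = 26.5248

Area at t=0.103: 26.5248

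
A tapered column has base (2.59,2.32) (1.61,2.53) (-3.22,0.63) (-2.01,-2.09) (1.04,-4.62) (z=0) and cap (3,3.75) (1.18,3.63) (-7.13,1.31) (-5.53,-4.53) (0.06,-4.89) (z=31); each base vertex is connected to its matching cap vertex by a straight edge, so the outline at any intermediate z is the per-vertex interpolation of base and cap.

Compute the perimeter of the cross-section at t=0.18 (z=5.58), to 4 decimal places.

Perimeter at t=0.18: 22.0412

Cross-section at t=0.18: each vertex is (1-t)·p0[i] + t·p1[i].
  v1: (1-0.18)·(2.59,2.32) + 0.18·(3,3.75) = (2.6638,2.5774)
  v2: (1-0.18)·(1.61,2.53) + 0.18·(1.18,3.63) = (1.5326,2.7280)
  v3: (1-0.18)·(-3.22,0.63) + 0.18·(-7.13,1.31) = (-3.9238,0.7524)
  v4: (1-0.18)·(-2.01,-2.09) + 0.18·(-5.53,-4.53) = (-2.6436,-2.5292)
  v5: (1-0.18)·(1.04,-4.62) + 0.18·(0.06,-4.89) = (0.8636,-4.6686)
Perimeter = Σ |v_{i+1} − v_i|:
  edge 1→2: √(-1.1312² + 0.1506²) = 1.1412 (running 1.1412)
  edge 2→3: √(-5.4564² + -1.9756²) = 5.8030 (running 6.9442)
  edge 3→4: √(1.2802² + -3.2816²) = 3.5225 (running 10.4667)
  edge 4→5: √(3.5072² + -2.1394²) = 4.1082 (running 14.5749)
  edge 5→1: √(1.8002² + 7.2460²) = 7.4663 (running 22.0412)
Perimeter = 22.0412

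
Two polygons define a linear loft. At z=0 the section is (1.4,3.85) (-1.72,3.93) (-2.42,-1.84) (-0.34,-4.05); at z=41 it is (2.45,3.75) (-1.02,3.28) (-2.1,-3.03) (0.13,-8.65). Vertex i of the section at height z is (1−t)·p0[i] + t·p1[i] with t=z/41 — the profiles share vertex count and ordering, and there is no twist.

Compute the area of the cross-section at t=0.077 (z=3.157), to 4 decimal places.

Cross-section at t=0.077: each vertex is (1-t)·p0[i] + t·p1[i].
  v1: (1-0.077)·(1.4,3.85) + 0.077·(2.45,3.75) = (1.4808,3.8423)
  v2: (1-0.077)·(-1.72,3.93) + 0.077·(-1.02,3.28) = (-1.6661,3.8800)
  v3: (1-0.077)·(-2.42,-1.84) + 0.077·(-2.1,-3.03) = (-2.3954,-1.9316)
  v4: (1-0.077)·(-0.34,-4.05) + 0.077·(0.13,-8.65) = (-0.3038,-4.4042)
Shoelace sum Σ(x_i·y_{i+1} − x_{i+1}·y_i):
  i=1: 1.4808·3.8800 − -1.6661·3.8423 = +12.1473 (running +12.1473)
  i=2: -1.6661·-1.9316 − -2.3954·3.8800 = +12.5122 (running +24.6594)
  i=3: -2.3954·-4.4042 − -0.3038·-1.9316 = +9.9628 (running +34.6222)
  i=4: -0.3038·3.8423 − 1.4808·-4.4042 = +5.3546 (running +39.9769)
Area = |Σ|/2 = |39.9769|/2 = 19.9884

Area at t=0.077: 19.9884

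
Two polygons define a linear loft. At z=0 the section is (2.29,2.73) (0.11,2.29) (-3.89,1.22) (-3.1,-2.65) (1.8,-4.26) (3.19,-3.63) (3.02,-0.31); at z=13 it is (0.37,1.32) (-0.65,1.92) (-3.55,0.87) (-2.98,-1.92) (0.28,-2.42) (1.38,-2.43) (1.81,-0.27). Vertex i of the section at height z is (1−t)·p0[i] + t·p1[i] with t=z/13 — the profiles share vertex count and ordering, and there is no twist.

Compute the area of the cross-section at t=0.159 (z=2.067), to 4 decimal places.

Area at t=0.159: 32.5836

Cross-section at t=0.159: each vertex is (1-t)·p0[i] + t·p1[i].
  v1: (1-0.159)·(2.29,2.73) + 0.159·(0.37,1.32) = (1.9847,2.5058)
  v2: (1-0.159)·(0.11,2.29) + 0.159·(-0.65,1.92) = (-0.0108,2.2312)
  v3: (1-0.159)·(-3.89,1.22) + 0.159·(-3.55,0.87) = (-3.8359,1.1643)
  v4: (1-0.159)·(-3.1,-2.65) + 0.159·(-2.98,-1.92) = (-3.0809,-2.5339)
  v5: (1-0.159)·(1.8,-4.26) + 0.159·(0.28,-2.42) = (1.5583,-3.9674)
  v6: (1-0.159)·(3.19,-3.63) + 0.159·(1.38,-2.43) = (2.9022,-3.4392)
  v7: (1-0.159)·(3.02,-0.31) + 0.159·(1.81,-0.27) = (2.8276,-0.3036)
Shoelace sum Σ(x_i·y_{i+1} − x_{i+1}·y_i):
  i=1: 1.9847·2.2312 − -0.0108·2.5058 = +4.4554 (running +4.4554)
  i=2: -0.0108·1.1643 − -3.8359·2.2312 = +8.5460 (running +13.0014)
  i=3: -3.8359·-2.5339 − -3.0809·1.1643 = +13.3073 (running +26.3087)
  i=4: -3.0809·-3.9674 − 1.5583·-2.5339 = +16.1720 (running +42.4807)
  i=5: 1.5583·-3.4392 − 2.9022·-3.9674 = +6.1550 (running +48.6357)
  i=6: 2.9022·-0.3036 − 2.8276·-3.4392 = +8.8435 (running +57.4792)
  i=7: 2.8276·2.5058 − 1.9847·-0.3036 = +7.6881 (running +65.1673)
Area = |Σ|/2 = |65.1673|/2 = 32.5836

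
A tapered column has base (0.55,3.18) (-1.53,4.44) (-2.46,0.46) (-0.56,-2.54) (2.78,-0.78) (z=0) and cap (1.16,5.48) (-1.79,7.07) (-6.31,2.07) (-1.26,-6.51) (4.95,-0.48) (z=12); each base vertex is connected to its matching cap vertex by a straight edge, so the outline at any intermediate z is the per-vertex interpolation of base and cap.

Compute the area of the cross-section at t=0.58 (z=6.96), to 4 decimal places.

Area at t=0.58: 50.8125

Cross-section at t=0.58: each vertex is (1-t)·p0[i] + t·p1[i].
  v1: (1-0.58)·(0.55,3.18) + 0.58·(1.16,5.48) = (0.9038,4.5140)
  v2: (1-0.58)·(-1.53,4.44) + 0.58·(-1.79,7.07) = (-1.6808,5.9654)
  v3: (1-0.58)·(-2.46,0.46) + 0.58·(-6.31,2.07) = (-4.6930,1.3938)
  v4: (1-0.58)·(-0.56,-2.54) + 0.58·(-1.26,-6.51) = (-0.9660,-4.8426)
  v5: (1-0.58)·(2.78,-0.78) + 0.58·(4.95,-0.48) = (4.0386,-0.6060)
Shoelace sum Σ(x_i·y_{i+1} − x_{i+1}·y_i):
  i=1: 0.9038·5.9654 − -1.6808·4.5140 = +12.9787 (running +12.9787)
  i=2: -1.6808·1.3938 − -4.6930·5.9654 = +25.6529 (running +38.6316)
  i=3: -4.6930·-4.8426 − -0.9660·1.3938 = +24.0727 (running +62.7043)
  i=4: -0.9660·-0.6060 − 4.0386·-4.8426 = +20.1427 (running +82.8470)
  i=5: 4.0386·4.5140 − 0.9038·-0.6060 = +18.7779 (running +101.6250)
Area = |Σ|/2 = |101.6250|/2 = 50.8125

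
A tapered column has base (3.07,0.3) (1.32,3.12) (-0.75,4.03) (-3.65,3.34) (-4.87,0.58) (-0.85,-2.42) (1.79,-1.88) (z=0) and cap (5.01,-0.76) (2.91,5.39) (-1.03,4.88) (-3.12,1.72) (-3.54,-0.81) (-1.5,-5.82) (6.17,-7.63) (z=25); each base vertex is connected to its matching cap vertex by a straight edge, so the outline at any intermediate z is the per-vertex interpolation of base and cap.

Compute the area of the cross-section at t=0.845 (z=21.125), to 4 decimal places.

Area at t=0.845: 75.7161

Cross-section at t=0.845: each vertex is (1-t)·p0[i] + t·p1[i].
  v1: (1-0.845)·(3.07,0.3) + 0.845·(5.01,-0.76) = (4.7093,-0.5957)
  v2: (1-0.845)·(1.32,3.12) + 0.845·(2.91,5.39) = (2.6636,5.0381)
  v3: (1-0.845)·(-0.75,4.03) + 0.845·(-1.03,4.88) = (-0.9866,4.7482)
  v4: (1-0.845)·(-3.65,3.34) + 0.845·(-3.12,1.72) = (-3.2022,1.9711)
  v5: (1-0.845)·(-4.87,0.58) + 0.845·(-3.54,-0.81) = (-3.7462,-0.5946)
  v6: (1-0.845)·(-0.85,-2.42) + 0.845·(-1.5,-5.82) = (-1.3993,-5.2930)
  v7: (1-0.845)·(1.79,-1.88) + 0.845·(6.17,-7.63) = (5.4911,-6.7388)
Shoelace sum Σ(x_i·y_{i+1} − x_{i+1}·y_i):
  i=1: 4.7093·5.0381 − 2.6636·-0.5957 = +25.3128 (running +25.3128)
  i=2: 2.6636·4.7482 − -0.9866·5.0381 = +17.6178 (running +42.9307)
  i=3: -0.9866·1.9711 − -3.2022·4.7482 = +13.2599 (running +56.1906)
  i=4: -3.2022·-0.5946 − -3.7462·1.9711 = +9.2879 (running +65.4785)
  i=5: -3.7462·-5.2930 − -1.3993·-0.5946 = +18.9964 (running +84.4749)
  i=6: -1.3993·-6.7388 − 5.4911·-5.2930 = +38.4936 (running +122.9685)
  i=7: 5.4911·-0.5957 − 4.7093·-6.7388 = +28.4637 (running +151.4323)
Area = |Σ|/2 = |151.4323|/2 = 75.7161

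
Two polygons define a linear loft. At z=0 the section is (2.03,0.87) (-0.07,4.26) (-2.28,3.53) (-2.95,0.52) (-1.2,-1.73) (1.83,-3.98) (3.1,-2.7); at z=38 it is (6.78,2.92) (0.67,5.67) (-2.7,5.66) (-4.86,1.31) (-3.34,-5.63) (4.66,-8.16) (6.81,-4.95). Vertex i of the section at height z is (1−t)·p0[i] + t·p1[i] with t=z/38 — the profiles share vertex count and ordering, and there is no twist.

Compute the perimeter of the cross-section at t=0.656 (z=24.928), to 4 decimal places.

Cross-section at t=0.656: each vertex is (1-t)·p0[i] + t·p1[i].
  v1: (1-0.656)·(2.03,0.87) + 0.656·(6.78,2.92) = (5.1460,2.2148)
  v2: (1-0.656)·(-0.07,4.26) + 0.656·(0.67,5.67) = (0.4154,5.1850)
  v3: (1-0.656)·(-2.28,3.53) + 0.656·(-2.7,5.66) = (-2.5555,4.9273)
  v4: (1-0.656)·(-2.95,0.52) + 0.656·(-4.86,1.31) = (-4.2030,1.0382)
  v5: (1-0.656)·(-1.2,-1.73) + 0.656·(-3.34,-5.63) = (-2.6038,-4.2884)
  v6: (1-0.656)·(1.83,-3.98) + 0.656·(4.66,-8.16) = (3.6865,-6.7221)
  v7: (1-0.656)·(3.1,-2.7) + 0.656·(6.81,-4.95) = (5.5338,-4.1760)
Perimeter = Σ |v_{i+1} − v_i|:
  edge 1→2: √(-4.7306² + 2.9702²) = 5.5857 (running 5.5857)
  edge 2→3: √(-2.9710² + -0.2577²) = 2.9821 (running 8.5678)
  edge 3→4: √(-1.6474² + -3.8890²) = 4.2236 (running 12.7914)
  edge 4→5: √(1.5991² + -5.3266²) = 5.5615 (running 18.3529)
  edge 5→6: √(6.2903² + -2.4337²) = 6.7447 (running 25.0976)
  edge 6→7: √(1.8473² + 2.5461²) = 3.1456 (running 28.2432)
  edge 7→1: √(-0.3878² + 6.3908²) = 6.4026 (running 34.6458)
Perimeter = 34.6458

Perimeter at t=0.656: 34.6458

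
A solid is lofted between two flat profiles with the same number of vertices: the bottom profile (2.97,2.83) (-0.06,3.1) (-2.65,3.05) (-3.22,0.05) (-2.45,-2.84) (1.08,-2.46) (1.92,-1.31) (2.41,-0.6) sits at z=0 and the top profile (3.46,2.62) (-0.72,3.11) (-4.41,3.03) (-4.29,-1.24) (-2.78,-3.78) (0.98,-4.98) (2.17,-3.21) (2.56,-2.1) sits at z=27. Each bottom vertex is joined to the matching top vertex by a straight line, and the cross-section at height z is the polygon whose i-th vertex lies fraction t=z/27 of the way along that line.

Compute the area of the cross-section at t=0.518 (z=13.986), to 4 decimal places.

Cross-section at t=0.518: each vertex is (1-t)·p0[i] + t·p1[i].
  v1: (1-0.518)·(2.97,2.83) + 0.518·(3.46,2.62) = (3.2238,2.7212)
  v2: (1-0.518)·(-0.06,3.1) + 0.518·(-0.72,3.11) = (-0.4019,3.1052)
  v3: (1-0.518)·(-2.65,3.05) + 0.518·(-4.41,3.03) = (-3.5617,3.0396)
  v4: (1-0.518)·(-3.22,0.05) + 0.518·(-4.29,-1.24) = (-3.7743,-0.6182)
  v5: (1-0.518)·(-2.45,-2.84) + 0.518·(-2.78,-3.78) = (-2.6209,-3.3269)
  v6: (1-0.518)·(1.08,-2.46) + 0.518·(0.98,-4.98) = (1.0282,-3.7654)
  v7: (1-0.518)·(1.92,-1.31) + 0.518·(2.17,-3.21) = (2.0495,-2.2942)
  v8: (1-0.518)·(2.41,-0.6) + 0.518·(2.56,-2.1) = (2.4877,-1.3770)
Shoelace sum Σ(x_i·y_{i+1} − x_{i+1}·y_i):
  i=1: 3.2238·3.1052 − -0.4019·2.7212 = +11.1041 (running +11.1041)
  i=2: -0.4019·3.0396 − -3.5617·3.1052 = +9.8381 (running +20.9422)
  i=3: -3.5617·-0.6182 − -3.7743·3.0396 = +13.6743 (running +34.6165)
  i=4: -3.7743·-3.3269 − -2.6209·-0.6182 = +10.9363 (running +45.5529)
  i=5: -2.6209·-3.7654 − 1.0282·-3.3269 = +13.2895 (running +58.8424)
  i=6: 1.0282·-2.2942 − 2.0495·-3.7654 = +5.3582 (running +64.2006)
  i=7: 2.0495·-1.3770 − 2.4877·-2.2942 = +2.8851 (running +67.0857)
  i=8: 2.4877·2.7212 − 3.2238·-1.3770 = +11.2088 (running +78.2945)
Area = |Σ|/2 = |78.2945|/2 = 39.1472

Area at t=0.518: 39.1472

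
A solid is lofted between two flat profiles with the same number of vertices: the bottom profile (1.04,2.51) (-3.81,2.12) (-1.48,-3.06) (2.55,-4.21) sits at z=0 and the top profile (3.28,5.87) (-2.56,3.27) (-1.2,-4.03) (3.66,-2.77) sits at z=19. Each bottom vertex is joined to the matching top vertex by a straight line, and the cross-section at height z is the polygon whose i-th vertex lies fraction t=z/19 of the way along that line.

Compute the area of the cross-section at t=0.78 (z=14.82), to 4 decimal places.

Area at t=0.78: 40.3207

Cross-section at t=0.78: each vertex is (1-t)·p0[i] + t·p1[i].
  v1: (1-0.78)·(1.04,2.51) + 0.78·(3.28,5.87) = (2.7872,5.1308)
  v2: (1-0.78)·(-3.81,2.12) + 0.78·(-2.56,3.27) = (-2.8350,3.0170)
  v3: (1-0.78)·(-1.48,-3.06) + 0.78·(-1.2,-4.03) = (-1.2616,-3.8166)
  v4: (1-0.78)·(2.55,-4.21) + 0.78·(3.66,-2.77) = (3.4158,-3.0868)
Shoelace sum Σ(x_i·y_{i+1} − x_{i+1}·y_i):
  i=1: 2.7872·3.0170 − -2.8350·5.1308 = +22.9548 (running +22.9548)
  i=2: -2.8350·-3.8166 − -1.2616·3.0170 = +14.6263 (running +37.5811)
  i=3: -1.2616·-3.0868 − 3.4158·-3.8166 = +16.9310 (running +54.5122)
  i=4: 3.4158·5.1308 − 2.7872·-3.0868 = +26.1293 (running +80.6415)
Area = |Σ|/2 = |80.6415|/2 = 40.3207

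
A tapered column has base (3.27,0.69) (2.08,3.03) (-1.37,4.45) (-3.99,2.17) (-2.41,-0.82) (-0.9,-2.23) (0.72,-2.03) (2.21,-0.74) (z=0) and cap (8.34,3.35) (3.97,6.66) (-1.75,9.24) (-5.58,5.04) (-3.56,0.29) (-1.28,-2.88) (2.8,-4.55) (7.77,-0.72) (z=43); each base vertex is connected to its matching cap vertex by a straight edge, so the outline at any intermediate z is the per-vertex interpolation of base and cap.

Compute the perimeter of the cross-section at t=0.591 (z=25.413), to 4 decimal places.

Cross-section at t=0.591: each vertex is (1-t)·p0[i] + t·p1[i].
  v1: (1-0.591)·(3.27,0.69) + 0.591·(8.34,3.35) = (6.2664,2.2621)
  v2: (1-0.591)·(2.08,3.03) + 0.591·(3.97,6.66) = (3.1970,5.1753)
  v3: (1-0.591)·(-1.37,4.45) + 0.591·(-1.75,9.24) = (-1.5946,7.2809)
  v4: (1-0.591)·(-3.99,2.17) + 0.591·(-5.58,5.04) = (-4.9297,3.8662)
  v5: (1-0.591)·(-2.41,-0.82) + 0.591·(-3.56,0.29) = (-3.0896,-0.1640)
  v6: (1-0.591)·(-0.9,-2.23) + 0.591·(-1.28,-2.88) = (-1.1246,-2.6141)
  v7: (1-0.591)·(0.72,-2.03) + 0.591·(2.8,-4.55) = (1.9493,-3.5193)
  v8: (1-0.591)·(2.21,-0.74) + 0.591·(7.77,-0.72) = (5.4960,-0.7282)
Perimeter = Σ |v_{i+1} − v_i|:
  edge 1→2: √(-3.0694² + 2.9133²) = 4.2318 (running 4.2318)
  edge 2→3: √(-4.7916² + 2.1056²) = 5.2338 (running 9.4656)
  edge 3→4: √(-3.3351² + -3.4147²) = 4.7732 (running 14.2388)
  edge 4→5: √(1.8400² + -4.0302²) = 4.4303 (running 18.6691)
  edge 5→6: √(1.9651² + -2.4502²) = 3.1408 (running 21.8099)
  edge 6→7: √(3.0739² + -0.9052²) = 3.2044 (running 25.0143)
  edge 7→8: √(3.5467² + 2.7911²) = 4.5132 (running 29.5276)
  edge 8→1: √(0.7704² + 2.9902²) = 3.0879 (running 32.6155)
Perimeter = 32.6155

Perimeter at t=0.591: 32.6155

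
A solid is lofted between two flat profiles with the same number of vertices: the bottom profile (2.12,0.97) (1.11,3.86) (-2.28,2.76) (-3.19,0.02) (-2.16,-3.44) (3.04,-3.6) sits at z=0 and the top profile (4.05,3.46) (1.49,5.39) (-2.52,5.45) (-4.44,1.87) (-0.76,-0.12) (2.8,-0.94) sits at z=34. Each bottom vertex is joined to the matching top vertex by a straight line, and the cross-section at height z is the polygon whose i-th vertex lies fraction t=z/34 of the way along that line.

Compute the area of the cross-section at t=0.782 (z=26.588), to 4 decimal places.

Area at t=0.782: 36.5793

Cross-section at t=0.782: each vertex is (1-t)·p0[i] + t·p1[i].
  v1: (1-0.782)·(2.12,0.97) + 0.782·(4.05,3.46) = (3.6293,2.9172)
  v2: (1-0.782)·(1.11,3.86) + 0.782·(1.49,5.39) = (1.4072,5.0565)
  v3: (1-0.782)·(-2.28,2.76) + 0.782·(-2.52,5.45) = (-2.4677,4.8636)
  v4: (1-0.782)·(-3.19,0.02) + 0.782·(-4.44,1.87) = (-4.1675,1.4667)
  v5: (1-0.782)·(-2.16,-3.44) + 0.782·(-0.76,-0.12) = (-1.0652,-0.8438)
  v6: (1-0.782)·(3.04,-3.6) + 0.782·(2.8,-0.94) = (2.8523,-1.5199)
Shoelace sum Σ(x_i·y_{i+1} − x_{i+1}·y_i):
  i=1: 3.6293·5.0565 − 1.4072·2.9172 = +14.2463 (running +14.2463)
  i=2: 1.4072·4.8636 − -2.4677·5.0565 = +19.3216 (running +33.5678)
  i=3: -2.4677·1.4667 − -4.1675·4.8636 = +16.6496 (running +50.2175)
  i=4: -4.1675·-0.8438 − -1.0652·1.4667 = +5.0787 (running +55.2962)
  i=5: -1.0652·-1.5199 − 2.8523·-0.8438 = +4.0256 (running +59.3218)
  i=6: 2.8523·2.9172 − 3.6293·-1.5199 = +13.8368 (running +73.1586)
Area = |Σ|/2 = |73.1586|/2 = 36.5793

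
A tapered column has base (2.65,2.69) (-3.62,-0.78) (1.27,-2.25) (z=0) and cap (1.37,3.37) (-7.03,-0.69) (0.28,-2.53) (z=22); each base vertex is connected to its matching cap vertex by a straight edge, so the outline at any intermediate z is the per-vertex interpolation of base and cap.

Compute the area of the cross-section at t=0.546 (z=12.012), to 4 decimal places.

Area at t=0.546: 17.9911

Cross-section at t=0.546: each vertex is (1-t)·p0[i] + t·p1[i].
  v1: (1-0.546)·(2.65,2.69) + 0.546·(1.37,3.37) = (1.9511,3.0613)
  v2: (1-0.546)·(-3.62,-0.78) + 0.546·(-7.03,-0.69) = (-5.4819,-0.7309)
  v3: (1-0.546)·(1.27,-2.25) + 0.546·(0.28,-2.53) = (0.7295,-2.4029)
Shoelace sum Σ(x_i·y_{i+1} − x_{i+1}·y_i):
  i=1: 1.9511·-0.7309 − -5.4819·3.0613 = +15.3555 (running +15.3555)
  i=2: -5.4819·-2.4029 − 0.7295·-0.7309 = +13.7054 (running +29.0609)
  i=3: 0.7295·3.0613 − 1.9511·-2.4029 = +6.9214 (running +35.9823)
Area = |Σ|/2 = |35.9823|/2 = 17.9911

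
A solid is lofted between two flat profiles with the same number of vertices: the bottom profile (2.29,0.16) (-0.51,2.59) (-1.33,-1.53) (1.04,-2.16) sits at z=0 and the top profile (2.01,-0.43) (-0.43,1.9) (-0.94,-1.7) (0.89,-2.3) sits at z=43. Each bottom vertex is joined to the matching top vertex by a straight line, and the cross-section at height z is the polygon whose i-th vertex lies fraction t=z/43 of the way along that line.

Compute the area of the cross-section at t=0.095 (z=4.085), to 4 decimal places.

Area at t=0.095: 9.6142

Cross-section at t=0.095: each vertex is (1-t)·p0[i] + t·p1[i].
  v1: (1-0.095)·(2.29,0.16) + 0.095·(2.01,-0.43) = (2.2634,0.1040)
  v2: (1-0.095)·(-0.51,2.59) + 0.095·(-0.43,1.9) = (-0.5024,2.5244)
  v3: (1-0.095)·(-1.33,-1.53) + 0.095·(-0.94,-1.7) = (-1.2930,-1.5462)
  v4: (1-0.095)·(1.04,-2.16) + 0.095·(0.89,-2.3) = (1.0257,-2.1733)
Shoelace sum Σ(x_i·y_{i+1} − x_{i+1}·y_i):
  i=1: 2.2634·2.5244 − -0.5024·0.1040 = +5.7661 (running +5.7661)
  i=2: -0.5024·-1.5462 − -1.2930·2.5244 = +4.0408 (running +9.8068)
  i=3: -1.2930·-2.1733 − 1.0257·-1.5462 = +4.3959 (running +14.2028)
  i=4: 1.0257·0.1040 − 2.2634·-2.1733 = +5.0257 (running +19.2284)
Area = |Σ|/2 = |19.2284|/2 = 9.6142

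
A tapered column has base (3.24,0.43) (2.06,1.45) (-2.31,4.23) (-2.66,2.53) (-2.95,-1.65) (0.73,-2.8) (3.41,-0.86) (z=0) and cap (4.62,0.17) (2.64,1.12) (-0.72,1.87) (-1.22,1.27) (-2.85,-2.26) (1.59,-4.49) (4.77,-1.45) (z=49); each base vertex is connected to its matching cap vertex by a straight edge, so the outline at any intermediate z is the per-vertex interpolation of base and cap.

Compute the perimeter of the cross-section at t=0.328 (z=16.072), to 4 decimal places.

Perimeter at t=0.328: 21.0161

Cross-section at t=0.328: each vertex is (1-t)·p0[i] + t·p1[i].
  v1: (1-0.328)·(3.24,0.43) + 0.328·(4.62,0.17) = (3.6926,0.3447)
  v2: (1-0.328)·(2.06,1.45) + 0.328·(2.64,1.12) = (2.2502,1.3418)
  v3: (1-0.328)·(-2.31,4.23) + 0.328·(-0.72,1.87) = (-1.7885,3.4559)
  v4: (1-0.328)·(-2.66,2.53) + 0.328·(-1.22,1.27) = (-2.1877,2.1167)
  v5: (1-0.328)·(-2.95,-1.65) + 0.328·(-2.85,-2.26) = (-2.9172,-1.8501)
  v6: (1-0.328)·(0.73,-2.8) + 0.328·(1.59,-4.49) = (1.0121,-3.3543)
  v7: (1-0.328)·(3.41,-0.86) + 0.328·(4.77,-1.45) = (3.8561,-1.0535)
Perimeter = Σ |v_{i+1} − v_i|:
  edge 1→2: √(-1.4424² + 0.9970²) = 1.7535 (running 1.7535)
  edge 2→3: √(-4.0387² + 2.1142²) = 4.5586 (running 6.3121)
  edge 3→4: √(-0.3992² + -1.3392²) = 1.3974 (running 7.7095)
  edge 4→5: √(-0.7295² + -3.9668²) = 4.0333 (running 11.7428)
  edge 5→6: √(3.9293² + -1.5042²) = 4.2074 (running 15.9502)
  edge 6→7: √(2.8440² + 2.3008²) = 3.6581 (running 19.6083)
  edge 7→1: √(-0.1634² + 1.3982²) = 1.4078 (running 21.0161)
Perimeter = 21.0161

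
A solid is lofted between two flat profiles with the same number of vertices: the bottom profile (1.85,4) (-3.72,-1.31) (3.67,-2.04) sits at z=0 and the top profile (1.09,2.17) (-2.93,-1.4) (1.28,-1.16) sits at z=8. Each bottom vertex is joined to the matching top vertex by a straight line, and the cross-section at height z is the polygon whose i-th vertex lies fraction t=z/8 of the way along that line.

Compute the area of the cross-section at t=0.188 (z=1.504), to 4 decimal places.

Cross-section at t=0.188: each vertex is (1-t)·p0[i] + t·p1[i].
  v1: (1-0.188)·(1.85,4) + 0.188·(1.09,2.17) = (1.7071,3.6560)
  v2: (1-0.188)·(-3.72,-1.31) + 0.188·(-2.93,-1.4) = (-3.5715,-1.3269)
  v3: (1-0.188)·(3.67,-2.04) + 0.188·(1.28,-1.16) = (3.2207,-1.8746)
Shoelace sum Σ(x_i·y_{i+1} − x_{i+1}·y_i):
  i=1: 1.7071·-1.3269 − -3.5715·3.6560 = +10.7920 (running +10.7920)
  i=2: -3.5715·-1.8746 − 3.2207·-1.3269 = +10.9685 (running +21.7605)
  i=3: 3.2207·3.6560 − 1.7071·-1.8746 = +14.9748 (running +36.7353)
Area = |Σ|/2 = |36.7353|/2 = 18.3676

Area at t=0.188: 18.3676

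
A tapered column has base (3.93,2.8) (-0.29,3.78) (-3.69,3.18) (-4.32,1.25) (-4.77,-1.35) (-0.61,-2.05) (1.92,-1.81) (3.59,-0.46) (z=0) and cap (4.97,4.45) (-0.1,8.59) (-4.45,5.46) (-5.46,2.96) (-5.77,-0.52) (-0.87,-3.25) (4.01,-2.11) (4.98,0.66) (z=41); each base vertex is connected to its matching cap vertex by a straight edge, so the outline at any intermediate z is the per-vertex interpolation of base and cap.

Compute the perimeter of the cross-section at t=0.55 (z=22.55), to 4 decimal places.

Cross-section at t=0.55: each vertex is (1-t)·p0[i] + t·p1[i].
  v1: (1-0.55)·(3.93,2.8) + 0.55·(4.97,4.45) = (4.5020,3.7075)
  v2: (1-0.55)·(-0.29,3.78) + 0.55·(-0.1,8.59) = (-0.1855,6.4255)
  v3: (1-0.55)·(-3.69,3.18) + 0.55·(-4.45,5.46) = (-4.1080,4.4340)
  v4: (1-0.55)·(-4.32,1.25) + 0.55·(-5.46,2.96) = (-4.9470,2.1905)
  v5: (1-0.55)·(-4.77,-1.35) + 0.55·(-5.77,-0.52) = (-5.3200,-0.8935)
  v6: (1-0.55)·(-0.61,-2.05) + 0.55·(-0.87,-3.25) = (-0.7530,-2.7100)
  v7: (1-0.55)·(1.92,-1.81) + 0.55·(4.01,-2.11) = (3.0695,-1.9750)
  v8: (1-0.55)·(3.59,-0.46) + 0.55·(4.98,0.66) = (4.3545,0.1560)
Perimeter = Σ |v_{i+1} − v_i|:
  edge 1→2: √(-4.6875² + 2.7180²) = 5.4185 (running 5.4185)
  edge 2→3: √(-3.9225² + -1.9915²) = 4.3991 (running 9.8176)
  edge 3→4: √(-0.8390² + -2.2435²) = 2.3952 (running 12.2129)
  edge 4→5: √(-0.3730² + -3.0840²) = 3.1065 (running 15.3193)
  edge 5→6: √(4.5670² + -1.8165²) = 4.9150 (running 20.2343)
  edge 6→7: √(3.8225² + 0.7350²) = 3.8925 (running 24.1268)
  edge 7→8: √(1.2850² + 2.1310²) = 2.4885 (running 26.6153)
  edge 8→1: √(0.1475² + 3.5515²) = 3.5546 (running 30.1699)
Perimeter = 30.1699

Perimeter at t=0.55: 30.1699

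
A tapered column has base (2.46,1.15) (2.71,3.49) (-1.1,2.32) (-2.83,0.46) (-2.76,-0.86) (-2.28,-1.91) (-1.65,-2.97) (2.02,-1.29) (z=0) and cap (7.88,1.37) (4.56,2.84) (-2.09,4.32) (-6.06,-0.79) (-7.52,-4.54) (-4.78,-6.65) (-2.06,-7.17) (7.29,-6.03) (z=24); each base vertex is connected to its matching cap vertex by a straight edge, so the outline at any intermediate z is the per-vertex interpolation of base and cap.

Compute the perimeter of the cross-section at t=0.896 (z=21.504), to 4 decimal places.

Perimeter at t=0.896: 41.1185

Cross-section at t=0.896: each vertex is (1-t)·p0[i] + t·p1[i].
  v1: (1-0.896)·(2.46,1.15) + 0.896·(7.88,1.37) = (7.3163,1.3471)
  v2: (1-0.896)·(2.71,3.49) + 0.896·(4.56,2.84) = (4.3676,2.9076)
  v3: (1-0.896)·(-1.1,2.32) + 0.896·(-2.09,4.32) = (-1.9870,4.1120)
  v4: (1-0.896)·(-2.83,0.46) + 0.896·(-6.06,-0.79) = (-5.7241,-0.6600)
  v5: (1-0.896)·(-2.76,-0.86) + 0.896·(-7.52,-4.54) = (-7.0250,-4.1573)
  v6: (1-0.896)·(-2.28,-1.91) + 0.896·(-4.78,-6.65) = (-4.5200,-6.1570)
  v7: (1-0.896)·(-1.65,-2.97) + 0.896·(-2.06,-7.17) = (-2.0174,-6.7332)
  v8: (1-0.896)·(2.02,-1.29) + 0.896·(7.29,-6.03) = (6.7419,-5.5370)
Perimeter = Σ |v_{i+1} − v_i|:
  edge 1→2: √(-2.9487² + 1.5605²) = 3.3362 (running 3.3362)
  edge 2→3: √(-6.3546² + 1.2044²) = 6.4678 (running 9.8039)
  edge 3→4: √(-3.7370² + -4.7720²) = 6.0611 (running 15.8651)
  edge 4→5: √(-1.3009² + -3.4973²) = 3.7314 (running 19.5965)
  edge 5→6: √(2.5050² + -1.9998²) = 3.2053 (running 22.8018)
  edge 6→7: √(2.5026² + -0.5762²) = 2.5681 (running 25.3699)
  edge 7→8: √(8.7593² + 1.1962²) = 8.8406 (running 34.2104)
  edge 8→1: √(0.5744² + 6.8842²) = 6.9081 (running 41.1185)
Perimeter = 41.1185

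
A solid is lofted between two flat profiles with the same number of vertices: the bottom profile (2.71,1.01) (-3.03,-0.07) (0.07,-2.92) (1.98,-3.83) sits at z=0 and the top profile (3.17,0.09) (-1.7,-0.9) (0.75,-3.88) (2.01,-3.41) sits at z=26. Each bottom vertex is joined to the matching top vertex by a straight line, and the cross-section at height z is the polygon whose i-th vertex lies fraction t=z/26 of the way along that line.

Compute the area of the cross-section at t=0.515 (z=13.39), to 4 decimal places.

Cross-section at t=0.515: each vertex is (1-t)·p0[i] + t·p1[i].
  v1: (1-0.515)·(2.71,1.01) + 0.515·(3.17,0.09) = (2.9469,0.5362)
  v2: (1-0.515)·(-3.03,-0.07) + 0.515·(-1.7,-0.9) = (-2.3450,-0.4975)
  v3: (1-0.515)·(0.07,-2.92) + 0.515·(0.75,-3.88) = (0.4202,-3.4144)
  v4: (1-0.515)·(1.98,-3.83) + 0.515·(2.01,-3.41) = (1.9954,-3.6137)
Shoelace sum Σ(x_i·y_{i+1} − x_{i+1}·y_i):
  i=1: 2.9469·-0.4975 − -2.3450·0.5362 = -0.2085 (running -0.2085)
  i=2: -2.3450·-3.4144 − 0.4202·-0.4975 = +8.2160 (running +8.0074)
  i=3: 0.4202·-3.6137 − 1.9954·-3.4144 = +5.2948 (running +13.3022)
  i=4: 1.9954·0.5362 − 2.9469·-3.6137 = +11.7192 (running +25.0214)
Area = |Σ|/2 = |25.0214|/2 = 12.5107

Area at t=0.515: 12.5107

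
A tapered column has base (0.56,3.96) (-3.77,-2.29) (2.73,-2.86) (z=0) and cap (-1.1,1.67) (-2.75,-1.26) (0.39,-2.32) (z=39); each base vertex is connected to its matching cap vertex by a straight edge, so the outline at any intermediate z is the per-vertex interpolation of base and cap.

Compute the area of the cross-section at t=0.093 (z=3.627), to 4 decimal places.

Area at t=0.093: 19.6368

Cross-section at t=0.093: each vertex is (1-t)·p0[i] + t·p1[i].
  v1: (1-0.093)·(0.56,3.96) + 0.093·(-1.1,1.67) = (0.4056,3.7470)
  v2: (1-0.093)·(-3.77,-2.29) + 0.093·(-2.75,-1.26) = (-3.6751,-2.1942)
  v3: (1-0.093)·(2.73,-2.86) + 0.093·(0.39,-2.32) = (2.5124,-2.8098)
Shoelace sum Σ(x_i·y_{i+1} − x_{i+1}·y_i):
  i=1: 0.4056·-2.1942 − -3.6751·3.7470 = +12.8808 (running +12.8808)
  i=2: -3.6751·-2.8098 − 2.5124·-2.1942 = +15.8390 (running +28.7199)
  i=3: 2.5124·3.7470 − 0.4056·-2.8098 = +10.5537 (running +39.2735)
Area = |Σ|/2 = |39.2735|/2 = 19.6368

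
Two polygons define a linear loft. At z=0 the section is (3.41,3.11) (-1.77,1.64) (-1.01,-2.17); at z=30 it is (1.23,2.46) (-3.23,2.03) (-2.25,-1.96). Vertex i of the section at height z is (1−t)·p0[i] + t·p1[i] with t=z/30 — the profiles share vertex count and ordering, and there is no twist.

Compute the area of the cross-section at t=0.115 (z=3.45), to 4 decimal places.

Cross-section at t=0.115: each vertex is (1-t)·p0[i] + t·p1[i].
  v1: (1-0.115)·(3.41,3.11) + 0.115·(1.23,2.46) = (3.1593,3.0353)
  v2: (1-0.115)·(-1.77,1.64) + 0.115·(-3.23,2.03) = (-1.9379,1.6848)
  v3: (1-0.115)·(-1.01,-2.17) + 0.115·(-2.25,-1.96) = (-1.1526,-2.1458)
Shoelace sum Σ(x_i·y_{i+1} − x_{i+1}·y_i):
  i=1: 3.1593·1.6848 − -1.9379·3.0353 = +11.2050 (running +11.2050)
  i=2: -1.9379·-2.1458 − -1.1526·1.6848 = +6.1004 (running +17.3054)
  i=3: -1.1526·3.0353 − 3.1593·-2.1458 = +3.2810 (running +20.5863)
Area = |Σ|/2 = |20.5863|/2 = 10.2932

Area at t=0.115: 10.2932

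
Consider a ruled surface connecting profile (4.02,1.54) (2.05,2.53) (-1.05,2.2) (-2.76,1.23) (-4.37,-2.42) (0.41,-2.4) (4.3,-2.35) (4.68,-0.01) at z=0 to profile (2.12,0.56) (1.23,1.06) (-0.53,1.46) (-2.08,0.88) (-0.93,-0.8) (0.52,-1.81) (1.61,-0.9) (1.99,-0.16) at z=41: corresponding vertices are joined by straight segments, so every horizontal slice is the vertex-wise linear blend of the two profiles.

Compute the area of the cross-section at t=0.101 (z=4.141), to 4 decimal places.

Cross-section at t=0.101: each vertex is (1-t)·p0[i] + t·p1[i].
  v1: (1-0.101)·(4.02,1.54) + 0.101·(2.12,0.56) = (3.8281,1.4410)
  v2: (1-0.101)·(2.05,2.53) + 0.101·(1.23,1.06) = (1.9672,2.3815)
  v3: (1-0.101)·(-1.05,2.2) + 0.101·(-0.53,1.46) = (-0.9975,2.1253)
  v4: (1-0.101)·(-2.76,1.23) + 0.101·(-2.08,0.88) = (-2.6913,1.1946)
  v5: (1-0.101)·(-4.37,-2.42) + 0.101·(-0.93,-0.8) = (-4.0226,-2.2564)
  v6: (1-0.101)·(0.41,-2.4) + 0.101·(0.52,-1.81) = (0.4211,-2.3404)
  v7: (1-0.101)·(4.3,-2.35) + 0.101·(1.61,-0.9) = (4.0283,-2.2035)
  v8: (1-0.101)·(4.68,-0.01) + 0.101·(1.99,-0.16) = (4.4083,-0.0251)
Shoelace sum Σ(x_i·y_{i+1} − x_{i+1}·y_i):
  i=1: 3.8281·2.3815 − 1.9672·1.4410 = +6.2820 (running +6.2820)
  i=2: 1.9672·2.1253 − -0.9975·2.3815 = +6.5563 (running +12.8383)
  i=3: -0.9975·1.1946 − -2.6913·2.1253 = +4.5281 (running +17.3664)
  i=4: -2.6913·-2.2564 − -4.0226·1.1946 = +10.8782 (running +28.2446)
  i=5: -4.0226·-2.3404 − 0.4211·-2.2564 = +10.3646 (running +38.6092)
  i=6: 0.4211·-2.2035 − 4.0283·-2.3404 = +8.5000 (running +47.1092)
  i=7: 4.0283·-0.0251 − 4.4083·-2.2035 = +9.6126 (running +56.7218)
  i=8: 4.4083·1.4410 − 3.8281·-0.0251 = +6.4487 (running +63.1705)
Area = |Σ|/2 = |63.1705|/2 = 31.5853

Area at t=0.101: 31.5853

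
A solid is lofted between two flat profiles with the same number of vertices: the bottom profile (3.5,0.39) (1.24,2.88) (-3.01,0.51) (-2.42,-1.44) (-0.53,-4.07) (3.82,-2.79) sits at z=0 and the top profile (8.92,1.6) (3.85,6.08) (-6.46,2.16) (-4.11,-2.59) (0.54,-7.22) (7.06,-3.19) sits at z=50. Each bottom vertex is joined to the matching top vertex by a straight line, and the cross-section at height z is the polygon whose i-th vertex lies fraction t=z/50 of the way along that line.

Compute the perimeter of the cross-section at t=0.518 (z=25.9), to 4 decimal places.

Cross-section at t=0.518: each vertex is (1-t)·p0[i] + t·p1[i].
  v1: (1-0.518)·(3.5,0.39) + 0.518·(8.92,1.6) = (6.3076,1.0168)
  v2: (1-0.518)·(1.24,2.88) + 0.518·(3.85,6.08) = (2.5920,4.5376)
  v3: (1-0.518)·(-3.01,0.51) + 0.518·(-6.46,2.16) = (-4.7971,1.3647)
  v4: (1-0.518)·(-2.42,-1.44) + 0.518·(-4.11,-2.59) = (-3.2954,-2.0357)
  v5: (1-0.518)·(-0.53,-4.07) + 0.518·(0.54,-7.22) = (0.0243,-5.7017)
  v6: (1-0.518)·(3.82,-2.79) + 0.518·(7.06,-3.19) = (5.4983,-2.9972)
Perimeter = Σ |v_{i+1} − v_i|:
  edge 1→2: √(-3.7156² + 3.5208²) = 5.1188 (running 5.1188)
  edge 2→3: √(-7.3891² + -3.1729²) = 8.0415 (running 13.1603)
  edge 3→4: √(1.5017² + -3.4004²) = 3.7172 (running 16.8775)
  edge 4→5: √(3.3197² + -3.6660²) = 4.9457 (running 21.8232)
  edge 5→6: √(5.4741² + 2.7045²) = 6.1057 (running 27.9289)
  edge 6→1: √(0.8092² + 4.0140²) = 4.0947 (running 32.0236)
Perimeter = 32.0236

Perimeter at t=0.518: 32.0236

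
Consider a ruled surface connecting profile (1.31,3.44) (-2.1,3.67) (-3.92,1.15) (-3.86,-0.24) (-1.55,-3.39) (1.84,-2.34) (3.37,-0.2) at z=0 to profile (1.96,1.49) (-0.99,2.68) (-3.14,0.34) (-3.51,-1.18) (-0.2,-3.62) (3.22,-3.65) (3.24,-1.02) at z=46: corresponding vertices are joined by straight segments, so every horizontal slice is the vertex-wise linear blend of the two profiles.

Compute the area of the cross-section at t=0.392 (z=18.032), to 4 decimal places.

Cross-section at t=0.392: each vertex is (1-t)·p0[i] + t·p1[i].
  v1: (1-0.392)·(1.31,3.44) + 0.392·(1.96,1.49) = (1.5648,2.6756)
  v2: (1-0.392)·(-2.1,3.67) + 0.392·(-0.99,2.68) = (-1.6649,3.2819)
  v3: (1-0.392)·(-3.92,1.15) + 0.392·(-3.14,0.34) = (-3.6142,0.8325)
  v4: (1-0.392)·(-3.86,-0.24) + 0.392·(-3.51,-1.18) = (-3.7228,-0.6085)
  v5: (1-0.392)·(-1.55,-3.39) + 0.392·(-0.2,-3.62) = (-1.0208,-3.4802)
  v6: (1-0.392)·(1.84,-2.34) + 0.392·(3.22,-3.65) = (2.3810,-2.8535)
  v7: (1-0.392)·(3.37,-0.2) + 0.392·(3.24,-1.02) = (3.3190,-0.5214)
Shoelace sum Σ(x_i·y_{i+1} − x_{i+1}·y_i):
  i=1: 1.5648·3.2819 − -1.6649·2.6756 = +9.5901 (running +9.5901)
  i=2: -1.6649·0.8325 − -3.6142·3.2819 = +10.4757 (running +20.0658)
  i=3: -3.6142·-0.6085 − -3.7228·0.8325 = +5.2983 (running +25.3641)
  i=4: -3.7228·-3.4802 − -1.0208·-0.6085 = +12.3348 (running +37.6989)
  i=5: -1.0208·-2.8535 − 2.3810·-3.4802 = +11.1990 (running +48.8979)
  i=6: 2.3810·-0.5214 − 3.3190·-2.8535 = +8.2294 (running +57.1273)
  i=7: 3.3190·2.6756 − 1.5648·-0.5214 = +9.6964 (running +66.8237)
Area = |Σ|/2 = |66.8237|/2 = 33.4119

Area at t=0.392: 33.4119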